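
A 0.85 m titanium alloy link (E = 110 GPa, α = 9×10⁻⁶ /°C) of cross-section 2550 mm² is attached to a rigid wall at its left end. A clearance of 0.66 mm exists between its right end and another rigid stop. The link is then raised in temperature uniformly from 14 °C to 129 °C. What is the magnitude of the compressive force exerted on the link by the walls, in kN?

P ≈ 72.5 kN

Free thermal elongation = αΔT L = 9×10⁻⁶ × 115 × 850 = 0.8798 mm.
After closing the 0.66 mm clearance, 0.8798 − 0.66 = 0.2198 mm of expansion remains to be suppressed by the wall.
That suppressed elongation corresponds to σ = E·Δ/L = 110×10³ × 0.2198/850 = 28.44 MPa.
Force on the wall = σA = 28.44 × 2550 mm² = 72.52 kN.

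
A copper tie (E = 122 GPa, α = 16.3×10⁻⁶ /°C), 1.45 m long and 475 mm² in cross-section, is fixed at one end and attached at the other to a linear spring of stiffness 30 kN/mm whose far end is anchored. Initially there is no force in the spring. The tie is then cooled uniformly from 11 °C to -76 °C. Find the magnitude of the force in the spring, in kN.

P ≈ 35.2 kN

Free thermal contraction: δ_free = αΔT L = 16.3×10⁻⁶ × 87 × 1450 = 2.056 mm.
Let P be the tensile force in the spring. The tie extends elastically by PL/(AE) and the spring stretches by P/k; together these equal δ_free.
P [ L/(AE) + 1/k ] = δ_free → P [ 1450/(475×122×10³) + 1/(30×10³) ] = 2.056.
P = 2.056 / 5.835×10⁻⁵ = 35240 N.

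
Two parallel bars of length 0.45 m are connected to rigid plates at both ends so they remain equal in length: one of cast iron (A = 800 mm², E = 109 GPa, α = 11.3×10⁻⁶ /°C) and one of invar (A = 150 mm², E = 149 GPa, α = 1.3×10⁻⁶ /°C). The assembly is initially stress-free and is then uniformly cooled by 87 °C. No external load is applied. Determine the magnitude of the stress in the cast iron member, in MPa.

Equilibrium of a rigid end plate with no external load gives equal and opposite internal forces ±P in the two members. Since α_{cast iron} > α_{invar}, cooling drives the cast iron into tension and the invar into compression.
Setting the final lengths equal and cancelling L: (α₁ − α₂)ΔT = P/(A₁E₁) + P/(A₂E₂).
|α₁ − α₂|·ΔT = 10×10⁻⁶ × 87 = 0.00087.
1/(A₁E₁) + 1/(A₂E₂) = 1/(800×109×10³) + 1/(150×149×10³) = 5.621×10⁻⁸ N⁻¹.
P = 0.00087 / 5.621×10⁻⁸ = 15480 N = 15.48 kN.
σ_{cast iron} = P/A₁ = 15480/800 = 19.35 MPa, tensile.

σ ≈ 19.3 MPa (tensile)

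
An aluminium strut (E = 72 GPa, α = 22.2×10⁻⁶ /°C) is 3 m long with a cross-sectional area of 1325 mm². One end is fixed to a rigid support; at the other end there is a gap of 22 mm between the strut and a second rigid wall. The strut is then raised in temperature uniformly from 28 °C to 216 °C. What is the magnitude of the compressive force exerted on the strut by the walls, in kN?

P ≈ 0 kN

Free thermal elongation = αΔT L = 22.2×10⁻⁶ × 188 × 3000 = 12.52 mm.
This is smaller than the 22 mm clearance, so the strut expands freely without reaching the stop — the stress is zero.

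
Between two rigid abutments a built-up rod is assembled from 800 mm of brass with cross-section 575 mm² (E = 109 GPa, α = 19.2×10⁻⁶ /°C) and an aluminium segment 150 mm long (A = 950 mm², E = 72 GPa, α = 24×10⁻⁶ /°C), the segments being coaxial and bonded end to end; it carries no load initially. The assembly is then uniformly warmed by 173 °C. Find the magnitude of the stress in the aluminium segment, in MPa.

σ ≈ 231 MPa (compressive)

With the walls removed the bar would change length by δ_free = Σ αᵢΔT Lᵢ = 19.2×10⁻⁶×173×800 + 24×10⁻⁶×173×150 = 3.28 mm.
Since the ends are fixed, an axial force P builds up, equal in every segment, with P · Σ Lᵢ/(AᵢEᵢ) = δ_free.
The series flexibility is Σ Lᵢ/(AᵢEᵢ) = 800/(575×109×10³) + 150/(950×72×10³) = 1.496×10⁻⁵ mm/N.
Hence P = δ_free / Σ(L/AE) = 3.28/1.496×10⁻⁵ = 219.3 kN (compressive).
σ_{aluminium} = P / A = 219300 / 950 = 230.8 MPa.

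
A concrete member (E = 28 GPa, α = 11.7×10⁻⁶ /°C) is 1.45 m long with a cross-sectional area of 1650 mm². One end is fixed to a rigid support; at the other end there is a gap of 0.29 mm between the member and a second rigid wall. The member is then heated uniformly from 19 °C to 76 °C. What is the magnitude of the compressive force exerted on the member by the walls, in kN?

Free thermal elongation = αΔT L = 11.7×10⁻⁶ × 57 × 1450 = 0.967 mm.
The gap closes (δ_free > 0.29 mm) and the wall then resists a further 0.967 − 0.29 = 0.677 mm of expansion.
So σ = E(δ_free − g)/L = 28×10³ × 0.677/1450 = 13.07 MPa.
P = σA = 13.07 × 1650 = 21.57 kN.

P ≈ 21.6 kN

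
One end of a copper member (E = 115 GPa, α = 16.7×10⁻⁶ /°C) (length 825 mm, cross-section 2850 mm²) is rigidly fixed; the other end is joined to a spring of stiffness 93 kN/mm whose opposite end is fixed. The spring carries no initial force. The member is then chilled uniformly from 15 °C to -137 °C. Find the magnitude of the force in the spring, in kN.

P ≈ 158 kN

If the spring were absent the member would shorten by αΔT L = 16.7×10⁻⁶ × 152 × 825 = 2.094 mm.
Let P be the tensile force in the spring. The member extends elastically by PL/(AE) and the spring stretches by P/k; together these equal δ_free.
So P = δ_free / [L/(AE) + 1/k] = 2.094 / [ 825/(2850×115×10³) + 1/(93×10³) ].
P = 2.094 / 1.327×10⁻⁵ = 157800 N.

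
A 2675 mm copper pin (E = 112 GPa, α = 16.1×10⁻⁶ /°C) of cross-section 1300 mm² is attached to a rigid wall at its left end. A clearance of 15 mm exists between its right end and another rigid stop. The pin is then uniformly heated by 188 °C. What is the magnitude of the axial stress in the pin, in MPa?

σ ≈ 0 MPa

Free thermal elongation = αΔT L = 16.1×10⁻⁶ × 188 × 2675 = 8.097 mm.
Since δ_free = 8.1 mm is less than the 15 mm gap, the pin never touches the wall. No axial force develops.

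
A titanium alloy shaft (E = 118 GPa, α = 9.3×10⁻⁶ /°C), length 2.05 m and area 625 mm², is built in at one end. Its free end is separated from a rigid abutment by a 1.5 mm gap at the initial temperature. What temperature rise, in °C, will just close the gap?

Contact occurs when the free expansion equals the gap: αΔT L = 1.5 mm.
ΔT = 1.5 / (9.3×10⁻⁶ × 2050) = 78.68 °C.

ΔT ≈ 78.7 °C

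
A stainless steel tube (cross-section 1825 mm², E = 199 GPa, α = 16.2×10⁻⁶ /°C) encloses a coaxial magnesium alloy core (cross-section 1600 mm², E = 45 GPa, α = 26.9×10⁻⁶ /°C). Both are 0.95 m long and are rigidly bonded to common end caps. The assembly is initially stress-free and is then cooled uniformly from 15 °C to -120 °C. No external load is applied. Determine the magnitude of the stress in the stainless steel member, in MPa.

The magnesium alloy has the larger α, so on cooling it would change length more than the stainless steel if both were free. The rigid plates force a common final length, so the magnesium alloy is put into tension and the stainless steel into compression, with equal and opposite forces P (no external load).
Setting the final lengths equal and cancelling L: (α₁ − α₂)ΔT = P/(A₁E₁) + P/(A₂E₂).
|α₁ − α₂|·ΔT = 10.7×10⁻⁶ × 135 = 0.001444.
1/(A₁E₁) + 1/(A₂E₂) = 1/(1825×199×10³) + 1/(1600×45×10³) = 1.664×10⁻⁸ N⁻¹.
So P = 0.001444 / 1.664×10⁻⁸ = 86.8 kN.
σ_{stainless steel} = P/A₁ = 86800/1825 = 47.56 MPa, compressive.

σ ≈ 47.6 MPa (compressive)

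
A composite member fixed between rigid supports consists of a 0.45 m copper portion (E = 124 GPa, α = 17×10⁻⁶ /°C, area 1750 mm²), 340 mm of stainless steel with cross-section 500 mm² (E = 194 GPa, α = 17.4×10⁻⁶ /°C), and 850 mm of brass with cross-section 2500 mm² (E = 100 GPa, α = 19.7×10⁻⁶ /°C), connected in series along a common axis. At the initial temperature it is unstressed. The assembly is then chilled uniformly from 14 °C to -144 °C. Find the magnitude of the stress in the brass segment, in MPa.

σ ≈ 213 MPa (tensile)

If the supports were absent, the total length change would be Σ αᵢΔT Lᵢ = 17×10⁻⁶×158×450 + 17.4×10⁻⁶×158×340 + 19.7×10⁻⁶×158×850 = 4.789 mm.
The rigid supports impose zero overall length change; the single axial force P common to all segments must satisfy P Σ Lᵢ/(AᵢEᵢ) = δ_free.
The series flexibility is Σ Lᵢ/(AᵢEᵢ) = 450/(1750×124×10³) + 340/(500×194×10³) + 850/(2500×100×10³) = 8.979×10⁻⁶ mm/N.
So P = 4.789 / 8.979×10⁻⁶ = 533.4 kN, tensile.
σ_{brass} = P / A = 533400 / 2500 = 213.4 MPa.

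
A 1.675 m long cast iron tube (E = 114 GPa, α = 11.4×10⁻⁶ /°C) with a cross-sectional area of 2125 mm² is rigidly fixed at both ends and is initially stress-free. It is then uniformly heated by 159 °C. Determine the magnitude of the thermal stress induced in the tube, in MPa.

σ ≈ 207 MPa (compressive)

Because both ends are immovable the net strain is zero, and the suppressed thermal strain is αΔT = 11.4×10⁻⁶ × 159 = 1812.6×10⁻⁶.
The stress required to suppress this strain is σ = Eε = 114×10³ × 1812.6×10⁻⁶ = 206.6 MPa, compressive since the tube is trying to expand.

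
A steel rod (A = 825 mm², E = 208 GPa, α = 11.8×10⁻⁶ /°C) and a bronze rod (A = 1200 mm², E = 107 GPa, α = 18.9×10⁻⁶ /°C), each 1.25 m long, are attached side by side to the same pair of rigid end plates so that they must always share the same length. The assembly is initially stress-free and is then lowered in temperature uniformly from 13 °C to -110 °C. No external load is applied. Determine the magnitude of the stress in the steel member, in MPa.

σ ≈ 77.7 MPa (compressive)

Both members must finish at the same length. With the larger α, the bronze tends to over-contract; the plates restrain it, putting the bronze in tension and the steel in compression. With no external load the two internal forces are equal and opposite, magnitude P.
Equating the net (thermal + elastic) strains gives |α₁ − α₂|·ΔT = P·[1/(A₁E₁) + 1/(A₂E₂)].
|α₁ − α₂|·ΔT = 7.1×10⁻⁶ × 123 = 0.0008733.
1/(A₁E₁) + 1/(A₂E₂) = 1/(825×208×10³) + 1/(1200×107×10³) = 1.362×10⁻⁸ N⁻¹.
So P = 0.0008733 / 1.362×10⁻⁸ = 64.14 kN.
σ_{steel} = P/A₁ = 64140/825 = 77.74 MPa, compressive.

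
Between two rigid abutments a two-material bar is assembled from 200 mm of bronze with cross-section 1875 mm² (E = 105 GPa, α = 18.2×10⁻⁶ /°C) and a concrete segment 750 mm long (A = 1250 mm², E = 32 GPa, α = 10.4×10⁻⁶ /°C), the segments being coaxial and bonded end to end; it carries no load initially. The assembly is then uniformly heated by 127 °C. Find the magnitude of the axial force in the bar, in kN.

P ≈ 73.5 kN (compressive)

With the walls removed the bar would change length by δ_free = Σ αᵢΔT Lᵢ = 18.2×10⁻⁶×127×200 + 10.4×10⁻⁶×127×750 = 1.453 mm.
The walls prevent any net length change, so an axial force P (same in every segment) develops. Compatibility: P · Σ Lᵢ/(AᵢEᵢ) = δ_free.
Σ Lᵢ/(AᵢEᵢ) = 200/(1875×105×10³) + 750/(1250×32×10³) = 1.977×10⁻⁵ mm/N.
Hence P = δ_free / Σ(L/AE) = 1.453/1.977×10⁻⁵ = 73.5 kN (compressive).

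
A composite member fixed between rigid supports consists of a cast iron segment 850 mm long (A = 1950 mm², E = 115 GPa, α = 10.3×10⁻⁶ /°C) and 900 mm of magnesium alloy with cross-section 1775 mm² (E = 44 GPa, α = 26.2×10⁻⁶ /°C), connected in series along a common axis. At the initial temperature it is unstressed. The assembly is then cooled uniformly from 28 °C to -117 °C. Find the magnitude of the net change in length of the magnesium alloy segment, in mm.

Free thermal contraction of the whole bar: Σ αᵢΔT Lᵢ = 10.3×10⁻⁶×145×850 + 26.2×10⁻⁶×145×900 = 4.689 mm.
The walls prevent any net length change, so an axial force P (same in every segment) develops. Compatibility: P · Σ Lᵢ/(AᵢEᵢ) = δ_free.
Σ Lᵢ/(AᵢEᵢ) = 850/(1950×115×10³) + 900/(1775×44×10³) = 1.531×10⁻⁵ mm/N.
P = 4.689 / 1.531×10⁻⁵ = 306200 N = 306.2 kN, tensile.
For the magnesium alloy segment, free thermal change = 26.2×10⁻⁶×145×900 = 3.419 mm and elastic change from P = 306200×900/(1775×44×10³) = 3.528 mm; these oppose, so the net change is 0.109 mm (segment lengthens).

|ΔL| ≈ 0.109 mm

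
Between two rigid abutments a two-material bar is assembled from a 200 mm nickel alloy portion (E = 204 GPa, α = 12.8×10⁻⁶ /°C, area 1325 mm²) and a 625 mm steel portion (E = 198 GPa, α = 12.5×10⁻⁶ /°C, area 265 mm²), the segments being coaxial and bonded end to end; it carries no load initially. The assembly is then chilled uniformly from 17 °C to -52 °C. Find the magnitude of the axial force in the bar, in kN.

P ≈ 56.6 kN (tensile)

If the supports were absent, the total length change would be Σ αᵢΔT Lᵢ = 12.8×10⁻⁶×69×200 + 12.5×10⁻⁶×69×625 = 0.7157 mm.
Since the ends are fixed, an axial force P builds up, equal in every segment, with P · Σ Lᵢ/(AᵢEᵢ) = δ_free.
Σ Lᵢ/(AᵢEᵢ) = 200/(1325×204×10³) + 625/(265×198×10³) = 1.265×10⁻⁵ mm/N.
So P = 0.7157 / 1.265×10⁻⁵ = 56.57 kN, tensile.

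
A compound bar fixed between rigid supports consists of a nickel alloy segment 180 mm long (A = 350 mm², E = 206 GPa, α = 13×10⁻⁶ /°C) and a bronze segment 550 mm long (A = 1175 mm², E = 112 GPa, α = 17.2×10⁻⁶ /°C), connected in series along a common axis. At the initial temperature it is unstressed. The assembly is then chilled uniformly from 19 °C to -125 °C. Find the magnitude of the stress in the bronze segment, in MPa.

σ ≈ 217 MPa (tensile)

Free thermal contraction of the whole bar: Σ αᵢΔT Lᵢ = 13×10⁻⁶×144×180 + 17.2×10⁻⁶×144×550 = 1.699 mm.
The rigid supports impose zero overall length change; the single axial force P common to all segments must satisfy P Σ Lᵢ/(AᵢEᵢ) = δ_free.
Σ Lᵢ/(AᵢEᵢ) = 180/(350×206×10³) + 550/(1175×112×10³) = 6.676×10⁻⁶ mm/N.
So P = 1.699 / 6.676×10⁻⁶ = 254.5 kN, tensile.
σ_{bronze} = P / A = 254500 / 1175 = 216.6 MPa.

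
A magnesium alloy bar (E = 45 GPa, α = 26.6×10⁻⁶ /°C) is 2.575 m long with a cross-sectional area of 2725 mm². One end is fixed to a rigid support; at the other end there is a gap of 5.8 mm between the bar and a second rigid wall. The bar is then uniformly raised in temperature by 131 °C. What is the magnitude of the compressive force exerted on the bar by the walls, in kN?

If the wall were absent the bar would grow by αΔT L = 26.6×10⁻⁶ × 131 × 2575 = 8.973 mm.
This exceeds the 5.8 mm gap, so the wall pushes back. The portion of expansion that must be recovered elastically is δ_free − gap = 8.973 − 5.8 = 3.173 mm.
So σ = E(δ_free − g)/L = 45×10³ × 3.173/2575 = 55.45 MPa.
Force on the wall = σA = 55.45 × 2725 mm² = 151.1 kN.

P ≈ 151 kN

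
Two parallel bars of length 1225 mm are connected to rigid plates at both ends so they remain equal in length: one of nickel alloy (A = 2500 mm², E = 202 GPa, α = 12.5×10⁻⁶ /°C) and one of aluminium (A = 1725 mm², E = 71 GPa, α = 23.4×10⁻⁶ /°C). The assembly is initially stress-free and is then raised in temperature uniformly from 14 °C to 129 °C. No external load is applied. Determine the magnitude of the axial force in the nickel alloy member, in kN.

The aluminium has the larger α, so on heating it would change length more than the nickel alloy if both were free. The rigid plates force a common final length, so the aluminium is put into compression and the nickel alloy into tension, with equal and opposite forces P (no external load).
Setting the final lengths equal and cancelling L: (α₁ − α₂)ΔT = P/(A₁E₁) + P/(A₂E₂).
|α₁ − α₂|·ΔT = 10.9×10⁻⁶ × 115 = 0.001253.
1/(A₁E₁) + 1/(A₂E₂) = 1/(2500×202×10³) + 1/(1725×71×10³) = 1.015×10⁻⁸ N⁻¹.
So P = 0.001253 / 1.015×10⁻⁸ = 123.6 kN.

P ≈ 124 kN (tensile in the nickel alloy)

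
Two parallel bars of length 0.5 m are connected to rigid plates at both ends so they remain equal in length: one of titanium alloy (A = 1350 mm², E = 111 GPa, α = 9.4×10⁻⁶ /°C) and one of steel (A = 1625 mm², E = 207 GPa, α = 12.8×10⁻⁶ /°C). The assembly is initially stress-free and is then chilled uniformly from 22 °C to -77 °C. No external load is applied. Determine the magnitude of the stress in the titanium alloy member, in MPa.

Both members must finish at the same length. With the larger α, the steel tends to over-contract; the plates restrain it, putting the steel in tension and the titanium alloy in compression. With no external load the two internal forces are equal and opposite, magnitude P.
Setting the final lengths equal and cancelling L: (α₁ − α₂)ΔT = P/(A₁E₁) + P/(A₂E₂).
|α₁ − α₂|·ΔT = 3.4×10⁻⁶ × 99 = 0.0003366.
1/(A₁E₁) + 1/(A₂E₂) = 1/(1350×111×10³) + 1/(1625×207×10³) = 9.646×10⁻⁹ N⁻¹.
P = 0.0003366 / 9.646×10⁻⁹ = 34890 N = 34.89 kN.
σ_{titanium alloy} = P/A₁ = 34890/1350 = 25.85 MPa, compressive.

σ ≈ 25.8 MPa (compressive)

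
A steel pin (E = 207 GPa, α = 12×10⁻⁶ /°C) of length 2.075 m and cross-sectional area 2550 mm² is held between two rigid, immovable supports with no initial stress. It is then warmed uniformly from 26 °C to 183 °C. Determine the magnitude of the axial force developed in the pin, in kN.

P ≈ 994 kN (compressive)

The ends cannot move, so σ = EαΔT = 207×10³ × 12×10⁻⁶ × 157 = 390 MPa.
Axial force P = σA = 390 × 2550 = 994500 N = 994.5 kN, compressive.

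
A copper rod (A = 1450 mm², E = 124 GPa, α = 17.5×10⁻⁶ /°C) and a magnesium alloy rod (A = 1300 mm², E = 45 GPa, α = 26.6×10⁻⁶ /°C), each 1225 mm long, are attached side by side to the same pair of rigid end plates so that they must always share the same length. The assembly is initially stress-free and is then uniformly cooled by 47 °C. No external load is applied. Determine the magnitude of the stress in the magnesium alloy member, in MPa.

σ ≈ 14.5 MPa (tensile)

Equilibrium of a rigid end plate with no external load gives equal and opposite internal forces ±P in the two members. Since α_{magnesium alloy} > α_{copper}, cooling drives the magnesium alloy into tension and the copper into compression.
Compatibility of the two members (thermal + elastic change equal): (α₁ − α₂)ΔT = P·[1/(A₁E₁) + 1/(A₂E₂)].
|α₁ − α₂|·ΔT = 9.1×10⁻⁶ × 47 = 0.0004277.
1/(A₁E₁) + 1/(A₂E₂) = 1/(1450×124×10³) + 1/(1300×45×10³) = 2.266×10⁻⁸ N⁻¹.
P = 0.0004277 / 2.266×10⁻⁸ = 18880 N = 18.88 kN.
σ_{magnesium alloy} = P/A₂ = 18880/1300 = 14.52 MPa, tensile.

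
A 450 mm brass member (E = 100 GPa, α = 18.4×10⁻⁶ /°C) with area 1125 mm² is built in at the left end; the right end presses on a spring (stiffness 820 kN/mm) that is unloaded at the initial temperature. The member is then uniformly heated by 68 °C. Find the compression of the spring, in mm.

δ ≈ 0.132 mm

The unrestrained thermal change is αΔT L = 18.4×10⁻⁶ × 68 × 450 = 0.563 mm.
Let P be the compressive force at the spring. The member shortens elastically by PL/(AE) and the spring compresses by P/k; together these equal δ_free.
So P = δ_free / [L/(AE) + 1/k] = 0.563 / [ 450/(1125×100×10³) + 1/(820×10³) ].
P = 0.563 / 5.22×10⁻⁶ = 107900 N.
Spring compression = P/k = 107900/(820×10³) = 0.1316 mm.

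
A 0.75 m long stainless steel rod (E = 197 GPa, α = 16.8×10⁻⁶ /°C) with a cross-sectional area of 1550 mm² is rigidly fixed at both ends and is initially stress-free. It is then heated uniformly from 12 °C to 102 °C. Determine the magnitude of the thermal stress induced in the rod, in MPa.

σ ≈ 298 MPa (compressive)

Because both ends are immovable the net strain is zero, and the suppressed thermal strain is αΔT = 16.8×10⁻⁶ × 90 = 1512×10⁻⁶.
σ = EαΔT = 197×10³ × 16.8×10⁻⁶ × 90 = 297.9 MPa (compressive; the rod is trying to expand).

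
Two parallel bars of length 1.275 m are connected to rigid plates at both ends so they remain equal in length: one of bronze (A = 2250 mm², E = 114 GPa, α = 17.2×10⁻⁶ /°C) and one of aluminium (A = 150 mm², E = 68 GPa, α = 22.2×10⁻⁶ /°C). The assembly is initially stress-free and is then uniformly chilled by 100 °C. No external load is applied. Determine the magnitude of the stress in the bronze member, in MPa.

σ ≈ 2.18 MPa (compressive)

Both members must finish at the same length. With the larger α, the aluminium tends to over-contract; the plates restrain it, putting the aluminium in tension and the bronze in compression. With no external load the two internal forces are equal and opposite, magnitude P.
Compatibility of the two members (thermal + elastic change equal): (α₁ − α₂)ΔT = P·[1/(A₁E₁) + 1/(A₂E₂)].
|α₁ − α₂|·ΔT = 5×10⁻⁶ × 100 = 0.0005.
1/(A₁E₁) + 1/(A₂E₂) = 1/(2250×114×10³) + 1/(150×68×10³) = 1.019×10⁻⁷ N⁻¹.
P = 0.0005 / 1.019×10⁻⁷ = 4905 N = 4.905 kN.
σ_{bronze} = P/A₁ = 4905/2250 = 2.18 MPa, compressive.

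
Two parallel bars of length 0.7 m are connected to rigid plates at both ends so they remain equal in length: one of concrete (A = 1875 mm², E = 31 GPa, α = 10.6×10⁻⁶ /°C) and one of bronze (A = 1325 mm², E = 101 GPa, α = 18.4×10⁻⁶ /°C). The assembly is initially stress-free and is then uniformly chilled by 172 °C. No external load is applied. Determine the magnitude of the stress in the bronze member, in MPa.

σ ≈ 41 MPa (tensile)

Equilibrium of a rigid end plate with no external load gives equal and opposite internal forces ±P in the two members. Since α_{bronze} > α_{concrete}, cooling drives the bronze into tension and the concrete into compression.
Setting the final lengths equal and cancelling L: (α₁ − α₂)ΔT = P/(A₁E₁) + P/(A₂E₂).
|α₁ − α₂|·ΔT = 7.8×10⁻⁶ × 172 = 0.001342.
1/(A₁E₁) + 1/(A₂E₂) = 1/(1875×31×10³) + 1/(1325×101×10³) = 2.468×10⁻⁸ N⁻¹.
So P = 0.001342 / 2.468×10⁻⁸ = 54.37 kN.
σ_{bronze} = P/A₂ = 54370/1325 = 41.03 MPa, tensile.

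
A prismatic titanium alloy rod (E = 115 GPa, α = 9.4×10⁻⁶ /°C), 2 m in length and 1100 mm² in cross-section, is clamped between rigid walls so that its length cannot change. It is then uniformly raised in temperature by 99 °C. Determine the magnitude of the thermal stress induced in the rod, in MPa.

σ ≈ 107 MPa (compressive)

With length fixed, the mechanical strain must cancel the thermal strain αΔT = 9.4×10⁻⁶ × 99 = 930.6×10⁻⁶.
σ = EαΔT = 115×10³ × 9.4×10⁻⁶ × 99 = 107 MPa (compressive; the rod is trying to expand).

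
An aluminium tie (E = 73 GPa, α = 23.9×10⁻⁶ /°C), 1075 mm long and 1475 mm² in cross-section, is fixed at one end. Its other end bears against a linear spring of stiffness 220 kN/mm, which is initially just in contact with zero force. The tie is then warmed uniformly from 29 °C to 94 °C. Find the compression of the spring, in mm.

δ ≈ 0.522 mm

Free thermal expansion: δ_free = αΔT L = 23.9×10⁻⁶ × 65 × 1075 = 1.67 mm.
With a force P in the spring, the elastic change of the tie is PL/(AE) and that of the spring is P/k; compatibility requires their sum to equal δ_free.
So P = δ_free / [L/(AE) + 1/k] = 1.67 / [ 1075/(1475×73×10³) + 1/(220×10³) ].
P = 1.67 / 1.453×10⁻⁵ = 114900 N.
Spring compression = P/k = 114900/(220×10³) = 0.5225 mm.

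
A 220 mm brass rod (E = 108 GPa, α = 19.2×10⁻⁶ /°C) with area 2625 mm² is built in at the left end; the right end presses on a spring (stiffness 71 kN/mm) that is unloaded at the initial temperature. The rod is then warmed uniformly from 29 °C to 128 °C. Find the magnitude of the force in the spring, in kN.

The unrestrained thermal change is αΔT L = 19.2×10⁻⁶ × 99 × 220 = 0.4182 mm.
Let P be the compressive force at the spring. The rod shortens elastically by PL/(AE) and the spring compresses by P/k; together these equal δ_free.
So P = δ_free / [L/(AE) + 1/k] = 0.4182 / [ 220/(2625×108×10³) + 1/(71×10³) ].
P = 0.4182 / 1.486×10⁻⁵ = 28140 N.

P ≈ 28.1 kN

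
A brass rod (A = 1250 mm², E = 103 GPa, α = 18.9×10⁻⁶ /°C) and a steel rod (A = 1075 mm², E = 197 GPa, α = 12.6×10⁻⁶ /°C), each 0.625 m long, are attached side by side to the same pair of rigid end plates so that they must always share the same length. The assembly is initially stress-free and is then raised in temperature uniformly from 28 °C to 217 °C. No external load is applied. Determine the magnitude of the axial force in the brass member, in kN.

The brass has the larger α, so on heating it would change length more than the steel if both were free. The rigid plates force a common final length, so the brass is put into compression and the steel into tension, with equal and opposite forces P (no external load).
Equating the net (thermal + elastic) strains gives |α₁ − α₂|·ΔT = P·[1/(A₁E₁) + 1/(A₂E₂)].
|α₁ − α₂|·ΔT = 6.3×10⁻⁶ × 189 = 0.001191.
1/(A₁E₁) + 1/(A₂E₂) = 1/(1250×103×10³) + 1/(1075×197×10³) = 1.249×10⁻⁸ N⁻¹.
So P = 0.001191 / 1.249×10⁻⁸ = 95.34 kN.

P ≈ 95.3 kN (compressive in the brass)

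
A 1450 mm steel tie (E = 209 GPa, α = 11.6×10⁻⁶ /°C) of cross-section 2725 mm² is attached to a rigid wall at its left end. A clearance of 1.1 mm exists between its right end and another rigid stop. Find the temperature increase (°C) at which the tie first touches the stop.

ΔT ≈ 65.4 °C

Contact occurs when the free expansion equals the gap: αΔT L = 1.1 mm.
So ΔT = g/(αL) = 1.1/(11.6×10⁻⁶ × 1450) = 65.4 °C.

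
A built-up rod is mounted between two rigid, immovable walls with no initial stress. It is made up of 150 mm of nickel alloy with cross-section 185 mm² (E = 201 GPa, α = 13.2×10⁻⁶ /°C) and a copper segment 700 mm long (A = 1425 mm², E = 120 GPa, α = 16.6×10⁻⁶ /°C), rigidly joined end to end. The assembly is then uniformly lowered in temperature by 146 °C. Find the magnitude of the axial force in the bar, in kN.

Free thermal contraction of the whole bar: Σ αᵢΔT Lᵢ = 13.2×10⁻⁶×146×150 + 16.6×10⁻⁶×146×700 = 1.986 mm.
The rigid supports impose zero overall length change; the single axial force P common to all segments must satisfy P Σ Lᵢ/(AᵢEᵢ) = δ_free.
The series flexibility is Σ Lᵢ/(AᵢEᵢ) = 150/(185×201×10³) + 700/(1425×120×10³) = 8.127×10⁻⁶ mm/N.
So P = 1.986 / 8.127×10⁻⁶ = 244.3 kN, tensile.

P ≈ 244 kN (tensile)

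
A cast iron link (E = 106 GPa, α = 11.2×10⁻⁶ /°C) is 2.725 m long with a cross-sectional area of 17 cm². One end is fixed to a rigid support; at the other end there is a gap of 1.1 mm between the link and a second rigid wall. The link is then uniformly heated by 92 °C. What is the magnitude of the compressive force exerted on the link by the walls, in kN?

P ≈ 113 kN

Free thermal elongation = αΔT L = 11.2×10⁻⁶ × 92 × 2725 = 2.808 mm.
This exceeds the 1.1 mm gap, so the wall pushes back. The portion of expansion that must be recovered elastically is δ_free − gap = 2.808 − 1.1 = 1.708 mm.
So σ = E(δ_free − g)/L = 106×10³ × 1.708/2725 = 66.43 MPa.
Force on the wall = σA = 66.43 × 1700 mm² = 112.9 kN.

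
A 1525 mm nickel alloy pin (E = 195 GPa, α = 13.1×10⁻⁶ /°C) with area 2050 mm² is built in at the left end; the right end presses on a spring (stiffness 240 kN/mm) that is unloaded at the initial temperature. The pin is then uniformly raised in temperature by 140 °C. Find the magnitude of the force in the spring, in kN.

If the spring were absent the pin would lengthen by αΔT L = 13.1×10⁻⁶ × 140 × 1525 = 2.797 mm.
Let P be the compressive force at the spring. The pin shortens elastically by PL/(AE) and the spring compresses by P/k; together these equal δ_free.
So P = δ_free / [L/(AE) + 1/k] = 2.797 / [ 1525/(2050×195×10³) + 1/(240×10³) ].
P = 2.797 / 7.982×10⁻⁶ = 350400 N.

P ≈ 350 kN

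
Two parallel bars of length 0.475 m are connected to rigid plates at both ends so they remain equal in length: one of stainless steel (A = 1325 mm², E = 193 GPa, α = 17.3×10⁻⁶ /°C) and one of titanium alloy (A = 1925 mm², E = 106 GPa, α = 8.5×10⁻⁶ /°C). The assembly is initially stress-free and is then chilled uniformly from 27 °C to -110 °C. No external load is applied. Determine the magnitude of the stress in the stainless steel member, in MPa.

σ ≈ 103 MPa (tensile)

Both members must finish at the same length. With the larger α, the stainless steel tends to over-contract; the plates restrain it, putting the stainless steel in tension and the titanium alloy in compression. With no external load the two internal forces are equal and opposite, magnitude P.
Equating the net (thermal + elastic) strains gives |α₁ − α₂|·ΔT = P·[1/(A₁E₁) + 1/(A₂E₂)].
|α₁ − α₂|·ΔT = 8.8×10⁻⁶ × 137 = 0.001206.
1/(A₁E₁) + 1/(A₂E₂) = 1/(1325×193×10³) + 1/(1925×106×10³) = 8.811×10⁻⁹ N⁻¹.
P = 0.001206 / 8.811×10⁻⁹ = 136800 N = 136.8 kN.
σ_{stainless steel} = P/A₁ = 136800/1325 = 103.3 MPa, tensile.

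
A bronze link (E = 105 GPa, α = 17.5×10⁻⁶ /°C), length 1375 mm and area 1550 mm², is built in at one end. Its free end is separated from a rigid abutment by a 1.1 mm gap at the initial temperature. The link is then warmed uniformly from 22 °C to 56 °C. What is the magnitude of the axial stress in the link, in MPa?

If the wall were absent the link would grow by αΔT L = 17.5×10⁻⁶ × 34 × 1375 = 0.8181 mm.
Since δ_free = 0.818 mm is less than the 1.1 mm gap, the link never touches the wall. No axial force develops.

σ ≈ 0 MPa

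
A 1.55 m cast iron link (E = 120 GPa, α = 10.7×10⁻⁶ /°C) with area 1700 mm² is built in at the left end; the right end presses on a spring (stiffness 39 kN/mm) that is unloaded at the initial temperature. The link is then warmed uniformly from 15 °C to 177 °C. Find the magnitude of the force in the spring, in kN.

P ≈ 80.8 kN

The unrestrained thermal change is αΔT L = 10.7×10⁻⁶ × 162 × 1550 = 2.687 mm.
With a force P in the spring, the elastic change of the link is PL/(AE) and that of the spring is P/k; compatibility requires their sum to equal δ_free.
So P = δ_free / [L/(AE) + 1/k] = 2.687 / [ 1550/(1700×120×10³) + 1/(39×10³) ].
P = 2.687 / 3.324×10⁻⁵ = 80830 N.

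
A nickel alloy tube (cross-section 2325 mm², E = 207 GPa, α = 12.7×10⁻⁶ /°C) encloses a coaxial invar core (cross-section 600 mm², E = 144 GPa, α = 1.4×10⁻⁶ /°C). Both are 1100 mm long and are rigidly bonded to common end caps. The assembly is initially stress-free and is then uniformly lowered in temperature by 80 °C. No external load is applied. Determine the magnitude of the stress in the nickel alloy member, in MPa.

σ ≈ 28.5 MPa (tensile)

Both members must finish at the same length. With the larger α, the nickel alloy tends to over-contract; the plates restrain it, putting the nickel alloy in tension and the invar in compression. With no external load the two internal forces are equal and opposite, magnitude P.
Setting the final lengths equal and cancelling L: (α₁ − α₂)ΔT = P/(A₁E₁) + P/(A₂E₂).
|α₁ − α₂|·ΔT = 11.3×10⁻⁶ × 80 = 0.000904.
1/(A₁E₁) + 1/(A₂E₂) = 1/(2325×207×10³) + 1/(600×144×10³) = 1.365×10⁻⁸ N⁻¹.
P = 0.000904 / 1.365×10⁻⁸ = 66220 N = 66.22 kN.
σ_{nickel alloy} = P/A₁ = 66220/2325 = 28.48 MPa, tensile.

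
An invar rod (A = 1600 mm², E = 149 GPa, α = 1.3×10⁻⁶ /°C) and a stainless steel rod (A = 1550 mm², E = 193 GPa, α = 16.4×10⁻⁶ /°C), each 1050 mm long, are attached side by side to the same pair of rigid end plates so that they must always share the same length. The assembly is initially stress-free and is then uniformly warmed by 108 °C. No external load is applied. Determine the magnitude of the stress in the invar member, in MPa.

Equilibrium of a rigid end plate with no external load gives equal and opposite internal forces ±P in the two members. Since α_{stainless steel} > α_{invar}, heating drives the stainless steel into compression and the invar into tension.
Compatibility of the two members (thermal + elastic change equal): (α₁ − α₂)ΔT = P·[1/(A₁E₁) + 1/(A₂E₂)].
|α₁ − α₂|·ΔT = 15.1×10⁻⁶ × 108 = 0.001631.
1/(A₁E₁) + 1/(A₂E₂) = 1/(1600×149×10³) + 1/(1550×193×10³) = 7.537×10⁻⁹ N⁻¹.
P = 0.001631 / 7.537×10⁻⁹ = 216400 N = 216.4 kN.
σ_{invar} = P/A₁ = 216400/1600 = 135.2 MPa, tensile.

σ ≈ 135 MPa (tensile)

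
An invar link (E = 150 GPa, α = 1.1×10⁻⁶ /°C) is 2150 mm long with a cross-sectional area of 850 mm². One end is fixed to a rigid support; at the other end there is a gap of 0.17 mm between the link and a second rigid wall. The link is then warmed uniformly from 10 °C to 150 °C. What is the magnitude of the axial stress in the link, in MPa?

σ ≈ 11.2 MPa (compressive)

If the wall were absent the link would grow by αΔT L = 1.1×10⁻⁶ × 140 × 2150 = 0.3311 mm.
After closing the 0.17 mm clearance, 0.3311 − 0.17 = 0.1611 mm of expansion remains to be suppressed by the wall.
Compatibility: PL/(AE) = 0.1611 mm, so σ = P/A = E × (0.1611/2150) = 11.24 MPa.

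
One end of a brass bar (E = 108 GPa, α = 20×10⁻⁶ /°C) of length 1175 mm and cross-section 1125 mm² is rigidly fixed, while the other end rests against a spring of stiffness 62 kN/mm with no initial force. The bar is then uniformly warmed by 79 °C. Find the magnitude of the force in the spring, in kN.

If the spring were absent the bar would lengthen by αΔT L = 20×10⁻⁶ × 79 × 1175 = 1.856 mm.
Let P be the compressive force at the spring. The bar shortens elastically by PL/(AE) and the spring compresses by P/k; together these equal δ_free.
So P = δ_free / [L/(AE) + 1/k] = 1.856 / [ 1175/(1125×108×10³) + 1/(62×10³) ].
P = 1.856 / 2.58×10⁻⁵ = 71960 N.

P ≈ 72 kN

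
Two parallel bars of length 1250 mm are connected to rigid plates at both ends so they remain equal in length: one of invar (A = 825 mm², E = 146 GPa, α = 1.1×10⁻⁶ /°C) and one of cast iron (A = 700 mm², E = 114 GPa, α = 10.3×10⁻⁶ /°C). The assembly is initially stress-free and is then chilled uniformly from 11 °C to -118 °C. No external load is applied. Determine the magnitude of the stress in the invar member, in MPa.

σ ≈ 69 MPa (compressive)

The cast iron has the larger α, so on cooling it would change length more than the invar if both were free. The rigid plates force a common final length, so the cast iron is put into tension and the invar into compression, with equal and opposite forces P (no external load).
Setting the final lengths equal and cancelling L: (α₁ − α₂)ΔT = P/(A₁E₁) + P/(A₂E₂).
|α₁ − α₂|·ΔT = 9.2×10⁻⁶ × 129 = 0.001187.
1/(A₁E₁) + 1/(A₂E₂) = 1/(825×146×10³) + 1/(700×114×10³) = 2.083×10⁻⁸ N⁻¹.
P = 0.001187 / 2.083×10⁻⁸ = 56970 N = 56.97 kN.
σ_{invar} = P/A₁ = 56970/825 = 69.05 MPa, compressive.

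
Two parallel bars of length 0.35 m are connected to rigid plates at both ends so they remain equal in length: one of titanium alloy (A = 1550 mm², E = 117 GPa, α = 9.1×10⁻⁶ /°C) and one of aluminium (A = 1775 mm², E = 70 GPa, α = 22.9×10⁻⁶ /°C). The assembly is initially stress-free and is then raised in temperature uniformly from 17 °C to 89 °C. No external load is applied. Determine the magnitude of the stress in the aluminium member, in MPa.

Equilibrium of a rigid end plate with no external load gives equal and opposite internal forces ±P in the two members. Since α_{aluminium} > α_{titanium alloy}, heating drives the aluminium into compression and the titanium alloy into tension.
Compatibility of the two members (thermal + elastic change equal): (α₁ − α₂)ΔT = P·[1/(A₁E₁) + 1/(A₂E₂)].
|α₁ − α₂|·ΔT = 13.8×10⁻⁶ × 72 = 0.0009936.
1/(A₁E₁) + 1/(A₂E₂) = 1/(1550×117×10³) + 1/(1775×70×10³) = 1.356×10⁻⁸ N⁻¹.
So P = 0.0009936 / 1.356×10⁻⁸ = 73.26 kN.
σ_{aluminium} = P/A₂ = 73260/1775 = 41.27 MPa, compressive.

σ ≈ 41.3 MPa (compressive)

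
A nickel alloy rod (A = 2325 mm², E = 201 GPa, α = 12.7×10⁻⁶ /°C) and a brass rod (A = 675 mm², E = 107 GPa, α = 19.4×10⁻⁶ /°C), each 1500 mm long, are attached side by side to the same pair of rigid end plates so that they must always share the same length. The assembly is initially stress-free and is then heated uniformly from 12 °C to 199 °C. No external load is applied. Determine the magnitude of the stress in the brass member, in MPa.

σ ≈ 116 MPa (compressive)

Both members must finish at the same length. With the larger α, the brass tends to over-expand; the plates restrain it, putting the brass in compression and the nickel alloy in tension. With no external load the two internal forces are equal and opposite, magnitude P.
Compatibility of the two members (thermal + elastic change equal): (α₁ − α₂)ΔT = P·[1/(A₁E₁) + 1/(A₂E₂)].
|α₁ − α₂|·ΔT = 6.7×10⁻⁶ × 187 = 0.001253.
1/(A₁E₁) + 1/(A₂E₂) = 1/(2325×201×10³) + 1/(675×107×10³) = 1.599×10⁻⁸ N⁻¹.
So P = 0.001253 / 1.599×10⁻⁸ = 78.38 kN.
σ_{brass} = P/A₂ = 78380/675 = 116.1 MPa, compressive.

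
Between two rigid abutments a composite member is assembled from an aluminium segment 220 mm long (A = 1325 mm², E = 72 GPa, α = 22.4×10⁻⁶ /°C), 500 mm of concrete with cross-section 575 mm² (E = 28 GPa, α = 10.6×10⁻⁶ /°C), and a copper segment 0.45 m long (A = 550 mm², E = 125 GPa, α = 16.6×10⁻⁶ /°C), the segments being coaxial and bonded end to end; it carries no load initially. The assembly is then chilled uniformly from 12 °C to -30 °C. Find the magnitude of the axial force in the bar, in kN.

Free thermal contraction of the whole bar: Σ αᵢΔT Lᵢ = 22.4×10⁻⁶×42×220 + 10.6×10⁻⁶×42×500 + 16.6×10⁻⁶×42×450 = 0.7433 mm.
The rigid supports impose zero overall length change; the single axial force P common to all segments must satisfy P Σ Lᵢ/(AᵢEᵢ) = δ_free.
The series flexibility is Σ Lᵢ/(AᵢEᵢ) = 220/(1325×72×10³) + 500/(575×28×10³) + 450/(550×125×10³) = 3.991×10⁻⁵ mm/N.
Hence P = δ_free / Σ(L/AE) = 0.7433/3.991×10⁻⁵ = 18.63 kN (tensile).

P ≈ 18.6 kN (tensile)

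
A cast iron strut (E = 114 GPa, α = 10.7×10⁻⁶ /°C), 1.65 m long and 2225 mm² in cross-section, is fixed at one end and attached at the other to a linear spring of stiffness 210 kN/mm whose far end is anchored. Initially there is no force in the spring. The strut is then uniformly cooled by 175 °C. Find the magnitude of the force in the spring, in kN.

If the spring were absent the strut would shorten by αΔT L = 10.7×10⁻⁶ × 175 × 1650 = 3.09 mm.
Let P be the tensile force in the spring. The strut extends elastically by PL/(AE) and the spring stretches by P/k; together these equal δ_free.
So P = δ_free / [L/(AE) + 1/k] = 3.09 / [ 1650/(2225×114×10³) + 1/(210×10³) ].
P = 3.09 / 1.127×10⁻⁵ = 274200 N.

P ≈ 274 kN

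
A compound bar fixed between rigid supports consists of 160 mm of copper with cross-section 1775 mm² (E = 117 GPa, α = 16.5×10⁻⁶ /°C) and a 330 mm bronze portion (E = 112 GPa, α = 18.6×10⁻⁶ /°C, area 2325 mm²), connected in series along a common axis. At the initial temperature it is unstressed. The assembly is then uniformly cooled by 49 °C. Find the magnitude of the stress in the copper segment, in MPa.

Free thermal contraction of the whole bar: Σ αᵢΔT Lᵢ = 16.5×10⁻⁶×49×160 + 18.6×10⁻⁶×49×330 = 0.4301 mm.
The walls prevent any net length change, so an axial force P (same in every segment) develops. Compatibility: P · Σ Lᵢ/(AᵢEᵢ) = δ_free.
Σ Lᵢ/(AᵢEᵢ) = 160/(1775×117×10³) + 330/(2325×112×10³) = 2.038×10⁻⁶ mm/N.
So P = 0.4301 / 2.038×10⁻⁶ = 211.1 kN, tensile.
σ_{copper} = P / A = 211100 / 1775 = 118.9 MPa.

σ ≈ 119 MPa (tensile)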